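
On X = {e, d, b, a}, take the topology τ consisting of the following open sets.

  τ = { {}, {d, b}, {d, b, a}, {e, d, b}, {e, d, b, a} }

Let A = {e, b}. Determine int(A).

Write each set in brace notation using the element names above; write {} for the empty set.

{}

interior: largest open inside A is {} (from {})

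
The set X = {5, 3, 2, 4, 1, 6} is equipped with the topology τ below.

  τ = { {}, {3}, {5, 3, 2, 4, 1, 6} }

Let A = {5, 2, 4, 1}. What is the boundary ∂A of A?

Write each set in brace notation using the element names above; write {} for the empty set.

{5, 2, 4, 1, 6}

interior: largest open inside A is {} (from {})
cl via duality: int({3, 6}) = {3}, so X∖{3} = {5, 2, 4, 1, 6}
cl∖int = {5, 2, 4, 1, 6}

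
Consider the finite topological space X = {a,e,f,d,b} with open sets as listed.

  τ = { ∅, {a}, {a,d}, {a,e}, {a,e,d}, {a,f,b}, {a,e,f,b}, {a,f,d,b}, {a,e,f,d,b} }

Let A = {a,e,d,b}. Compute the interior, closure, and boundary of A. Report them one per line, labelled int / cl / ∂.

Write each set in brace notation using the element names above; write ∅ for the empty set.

int(A) = {a,e,d}
cl(A)  = {a,e,f,d,b}
∂A     = {f,b}

interior: largest open inside A is {a,e,d} (from ∅, {a}, {a,e}, {a,d}, {a,e,d})
cl via duality: int({f}) = ∅, so X∖∅ = {a,e,f,d,b}
cl∖int = {f,b}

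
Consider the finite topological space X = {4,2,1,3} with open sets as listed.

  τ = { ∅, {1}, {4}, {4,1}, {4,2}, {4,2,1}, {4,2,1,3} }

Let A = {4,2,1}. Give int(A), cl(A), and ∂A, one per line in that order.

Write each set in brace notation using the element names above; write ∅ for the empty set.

U open, U⊆A: ∅, {4}, {1}, {4,1}, {4,2}, {4,2,1}. int(A) = ⋃ = {4,2,1}
X∖A={3}, int(X∖A)=∅, hence cl(A)={4,2,1,3}
∂A: remove int from cl → {3}

int(A) = {4,2,1}
cl(A)  = {4,2,1,3}
∂A     = {3}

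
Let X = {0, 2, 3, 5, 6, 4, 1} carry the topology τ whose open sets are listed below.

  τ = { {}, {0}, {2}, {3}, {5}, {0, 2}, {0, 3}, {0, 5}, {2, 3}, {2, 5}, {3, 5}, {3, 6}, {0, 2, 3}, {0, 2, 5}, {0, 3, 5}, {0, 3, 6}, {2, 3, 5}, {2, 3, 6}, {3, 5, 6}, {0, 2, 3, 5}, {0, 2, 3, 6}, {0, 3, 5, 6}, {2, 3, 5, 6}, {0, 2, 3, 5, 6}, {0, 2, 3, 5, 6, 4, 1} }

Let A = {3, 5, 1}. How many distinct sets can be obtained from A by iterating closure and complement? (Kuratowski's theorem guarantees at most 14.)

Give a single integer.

8

X∖A={0, 2, 6, 4}, int(X∖A)={0, 2}, hence cl(A)={3, 5, 6, 4, 1}
Orbit (k=closure, c=complement):
  1. A     = {3, 5, 1}
  2. kA    = {3, 5, 6, 4, 1}
  3. cA    = {0, 2, 6, 4}
  4. ckA   = {0, 2}
  5. kcA   = {0, 2, 6, 4, 1}
  6. kckA  = {0, 2, 4, 1}
  7. ckcA  = {3, 5}
  8. ckckA = {3, 5, 6}
(closed under both — stop)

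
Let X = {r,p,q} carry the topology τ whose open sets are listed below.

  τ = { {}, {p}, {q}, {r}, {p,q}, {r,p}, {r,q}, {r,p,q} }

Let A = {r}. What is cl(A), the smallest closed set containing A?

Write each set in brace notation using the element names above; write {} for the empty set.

complement {p,q}; its interior {p,q}; cl(A) = X∖{p,q} = {r}

{r}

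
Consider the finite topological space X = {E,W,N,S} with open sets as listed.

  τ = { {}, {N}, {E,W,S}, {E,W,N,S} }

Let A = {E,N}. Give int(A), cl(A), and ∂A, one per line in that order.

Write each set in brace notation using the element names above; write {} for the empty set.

interior: largest open inside A is {N} (from {}, {N})
cl via duality: int({W,S}) = {}, so X∖{} = {E,W,N,S}
cl∖int = {E,W,S}

int(A) = {N}
cl(A)  = {E,W,N,S}
∂A     = {E,W,S}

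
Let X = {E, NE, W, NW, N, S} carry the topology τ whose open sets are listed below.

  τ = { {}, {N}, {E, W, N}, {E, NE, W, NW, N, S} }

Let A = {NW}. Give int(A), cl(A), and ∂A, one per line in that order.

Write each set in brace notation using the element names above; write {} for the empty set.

open subsets of A: {}; so int(A) = {}
closure: X∖int(X∖A) = X∖{E, W, N} = {NE, NW, S}
∂A = {NE, NW, S} minus {} = {NE, NW, S}

int(A) = {}
cl(A)  = {NE, NW, S}
∂A     = {NE, NW, S}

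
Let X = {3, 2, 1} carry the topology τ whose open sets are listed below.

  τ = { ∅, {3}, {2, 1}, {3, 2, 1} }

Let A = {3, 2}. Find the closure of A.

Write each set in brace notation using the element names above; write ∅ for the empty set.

{3, 2, 1}

cl via duality: int({1}) = ∅, so X∖∅ = {3, 2, 1}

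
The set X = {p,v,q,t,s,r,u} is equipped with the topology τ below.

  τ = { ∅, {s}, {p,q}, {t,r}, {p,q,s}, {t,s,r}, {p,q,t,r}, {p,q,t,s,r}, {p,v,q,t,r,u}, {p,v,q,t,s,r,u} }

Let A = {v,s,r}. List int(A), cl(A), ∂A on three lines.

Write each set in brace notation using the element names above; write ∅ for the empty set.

opens ⊆ A: ∅, {s}; union → int = {s}
complement {p,q,t,u}; its interior {p,q}; cl(A) = X∖{p,q} = {v,t,s,r,u}
boundary = {v,t,s,r,u} ∖ {s} = {v,t,r,u}

int(A) = {s}
cl(A)  = {v,t,s,r,u}
∂A     = {v,t,r,u}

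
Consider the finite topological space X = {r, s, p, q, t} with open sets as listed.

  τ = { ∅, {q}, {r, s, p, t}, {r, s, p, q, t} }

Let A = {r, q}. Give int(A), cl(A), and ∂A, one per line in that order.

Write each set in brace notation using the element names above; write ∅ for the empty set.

interior: largest open inside A is {q} (from ∅, {q})
cl via duality: int({s, p, t}) = ∅, so X∖∅ = {r, s, p, q, t}
cl∖int = {r, s, p, t}

int(A) = {q}
cl(A)  = {r, s, p, q, t}
∂A     = {r, s, p, t}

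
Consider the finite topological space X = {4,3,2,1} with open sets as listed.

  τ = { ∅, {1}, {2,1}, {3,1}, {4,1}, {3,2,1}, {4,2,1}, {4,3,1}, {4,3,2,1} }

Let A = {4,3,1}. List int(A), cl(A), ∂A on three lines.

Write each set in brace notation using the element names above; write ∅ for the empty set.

int(A) = {4,3,1}
cl(A)  = {4,3,2,1}
∂A     = {2}

opens ⊆ A: ∅, {1}, {3,1}, {4,1}, {4,3,1}; union → int = {4,3,1}
complement {2}; its interior ∅; cl(A) = X∖∅ = {4,3,2,1}
boundary = {4,3,2,1} ∖ {4,3,1} = {2}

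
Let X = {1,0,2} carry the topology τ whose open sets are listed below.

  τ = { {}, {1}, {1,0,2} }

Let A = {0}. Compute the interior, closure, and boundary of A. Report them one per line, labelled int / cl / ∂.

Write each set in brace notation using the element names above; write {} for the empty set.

int(A) = {}
cl(A)  = {0,2}
∂A     = {0,2}

U open, U⊆A: {}. int(A) = ⋃ = {}
X∖A={1,2}, int(X∖A)={1}, hence cl(A)={0,2}
∂A: remove int from cl → {0,2}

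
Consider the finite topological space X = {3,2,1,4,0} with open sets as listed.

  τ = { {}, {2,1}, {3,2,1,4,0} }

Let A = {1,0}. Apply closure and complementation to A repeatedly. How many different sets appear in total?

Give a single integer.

complement {3,2,4}; its interior {}; cl(A) = X∖{} = {3,2,1,4,0}
With k = closure, c = complement:
  1. A     = {1,0}
  2. kA    = {3,2,1,4,0}
  3. cA    = {3,2,4}
  4. ckA   = {}
k, c of each give nothing new

4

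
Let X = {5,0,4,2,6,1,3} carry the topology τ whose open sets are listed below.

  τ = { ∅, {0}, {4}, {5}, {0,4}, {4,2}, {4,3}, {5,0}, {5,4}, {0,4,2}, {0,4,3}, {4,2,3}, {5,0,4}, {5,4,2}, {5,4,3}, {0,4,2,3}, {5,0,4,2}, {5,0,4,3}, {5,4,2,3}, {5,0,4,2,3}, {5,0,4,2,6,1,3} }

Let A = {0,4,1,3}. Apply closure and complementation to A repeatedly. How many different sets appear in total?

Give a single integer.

closure: X∖int(X∖A) = X∖{5} = {0,4,2,6,1,3}
Let k=closure and c=complement:
  1. A     = {0,4,1,3}
  2. kA    = {0,4,2,6,1,3}
  3. cA    = {5,2,6}
  4. ckA   = {5}
  5. kcA   = {5,2,6,1}
  6. kckA  = {5,6,1}
  7. ckcA  = {0,4,3}
  8. ckckA = {0,4,2,3}
— saturated at 8

8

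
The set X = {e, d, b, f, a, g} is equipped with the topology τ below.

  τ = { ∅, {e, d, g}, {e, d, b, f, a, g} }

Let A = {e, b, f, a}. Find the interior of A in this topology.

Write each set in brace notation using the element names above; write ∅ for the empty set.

∅

opens ⊆ A: ∅; union → int = ∅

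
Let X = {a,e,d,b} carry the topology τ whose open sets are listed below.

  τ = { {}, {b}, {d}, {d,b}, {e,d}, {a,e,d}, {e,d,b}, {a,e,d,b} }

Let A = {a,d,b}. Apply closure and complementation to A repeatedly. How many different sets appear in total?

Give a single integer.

6

X∖A={e}, int(X∖A)={}, hence cl(A)={a,e,d,b}
Orbit (k=closure, c=complement):
  1. A     = {a,d,b}
  2. kA    = {a,e,d,b}
  3. cA    = {e}
  4. ckA   = {}
  5. kcA   = {a,e}
  6. ckcA  = {d,b}
(closed under both — stop)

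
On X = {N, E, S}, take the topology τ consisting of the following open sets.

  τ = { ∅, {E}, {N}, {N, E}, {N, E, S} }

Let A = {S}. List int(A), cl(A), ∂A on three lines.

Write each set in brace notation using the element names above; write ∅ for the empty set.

interior: largest open inside A is ∅ (from ∅)
cl via duality: int({N, E}) = {N, E}, so X∖{N, E} = {S}
cl∖int = {S}

int(A) = ∅
cl(A)  = {S}
∂A     = {S}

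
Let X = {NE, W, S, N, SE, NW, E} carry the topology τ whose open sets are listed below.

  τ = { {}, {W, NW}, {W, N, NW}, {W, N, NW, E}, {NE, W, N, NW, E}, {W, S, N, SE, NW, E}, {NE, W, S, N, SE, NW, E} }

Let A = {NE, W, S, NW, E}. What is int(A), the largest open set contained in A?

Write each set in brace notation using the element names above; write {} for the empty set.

{W, NW}

U open, U⊆A: {}, {W, NW}. int(A) = ⋃ = {W, NW}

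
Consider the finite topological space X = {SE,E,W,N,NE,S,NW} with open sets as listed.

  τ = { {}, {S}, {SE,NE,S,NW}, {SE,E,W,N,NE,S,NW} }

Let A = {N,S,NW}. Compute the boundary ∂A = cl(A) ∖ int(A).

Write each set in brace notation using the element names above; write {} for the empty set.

{SE,E,W,N,NE,NW}

interior: largest open inside A is {S} (from {}, {S})
cl via duality: int({SE,E,W,NE}) = {}, so X∖{} = {SE,E,W,N,NE,S,NW}
cl∖int = {SE,E,W,N,NE,NW}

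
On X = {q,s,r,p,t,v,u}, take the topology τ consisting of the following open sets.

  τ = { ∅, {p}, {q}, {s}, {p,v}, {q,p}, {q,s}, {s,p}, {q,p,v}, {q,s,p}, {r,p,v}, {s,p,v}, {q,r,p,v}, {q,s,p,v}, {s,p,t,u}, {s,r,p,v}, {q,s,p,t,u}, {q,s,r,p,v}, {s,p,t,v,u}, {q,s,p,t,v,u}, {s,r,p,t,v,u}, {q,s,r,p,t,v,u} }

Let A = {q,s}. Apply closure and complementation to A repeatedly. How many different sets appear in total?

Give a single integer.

X∖A={r,p,t,v,u}, int(X∖A)={r,p,v}, hence cl(A)={q,s,t,u}
Orbit (k=closure, c=complement):
  1. A     = {q,s}
  2. kA    = {q,s,t,u}
  3. cA    = {r,p,t,v,u}
  4. ckA   = {r,p,v}
(closed under both — stop)

4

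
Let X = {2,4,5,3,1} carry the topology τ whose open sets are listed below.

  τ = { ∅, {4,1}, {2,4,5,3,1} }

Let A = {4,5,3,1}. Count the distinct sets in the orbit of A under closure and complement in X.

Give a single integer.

complement {2}; its interior ∅; cl(A) = X∖∅ = {2,4,5,3,1}
With k = closure, c = complement:
  1. A     = {4,5,3,1}
  2. kA    = {2,4,5,3,1}
  3. cA    = {2}
  4. ckA   = ∅
  5. kcA   = {2,5,3}
  6. ckcA  = {4,1}
k, c of each give nothing new

6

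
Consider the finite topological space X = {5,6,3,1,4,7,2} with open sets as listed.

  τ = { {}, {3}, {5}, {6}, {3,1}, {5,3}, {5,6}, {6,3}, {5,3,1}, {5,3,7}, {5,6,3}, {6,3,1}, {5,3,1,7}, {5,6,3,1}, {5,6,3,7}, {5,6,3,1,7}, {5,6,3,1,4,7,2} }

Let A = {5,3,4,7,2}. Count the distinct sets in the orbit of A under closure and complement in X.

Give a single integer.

complement {6,1}; its interior {6}; cl(A) = X∖{6} = {5,3,1,4,7,2}
With k = closure, c = complement:
  1. A     = {5,3,4,7,2}
  2. kA    = {5,3,1,4,7,2}
  3. cA    = {6,1}
  4. ckA   = {6}
  5. kcA   = {6,1,4,2}
  6. kckA  = {6,4,2}
  7. ckcA  = {5,3,7}
  8. ckckA = {5,3,1,7}
k, c of each give nothing new

8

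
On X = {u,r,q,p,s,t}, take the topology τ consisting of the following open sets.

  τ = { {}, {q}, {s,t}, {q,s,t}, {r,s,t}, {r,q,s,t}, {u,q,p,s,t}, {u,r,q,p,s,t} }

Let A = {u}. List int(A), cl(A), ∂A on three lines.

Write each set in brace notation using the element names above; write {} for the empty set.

interior: largest open inside A is {} (from {})
cl via duality: int({r,q,p,s,t}) = {r,q,s,t}, so X∖{r,q,s,t} = {u,p}
cl∖int = {u,p}

int(A) = {}
cl(A)  = {u,p}
∂A     = {u,p}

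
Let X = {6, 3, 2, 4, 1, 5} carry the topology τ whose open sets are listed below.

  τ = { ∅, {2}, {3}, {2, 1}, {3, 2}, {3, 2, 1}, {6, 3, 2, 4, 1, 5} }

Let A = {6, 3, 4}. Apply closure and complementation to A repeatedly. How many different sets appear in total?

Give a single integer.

closure: X∖int(X∖A) = X∖{2, 1} = {6, 3, 4, 5}
Let k=closure and c=complement:
  1. A     = {6, 3, 4}
  2. kA    = {6, 3, 4, 5}
  3. cA    = {2, 1, 5}
  4. ckA   = {2, 1}
  5. kcA   = {6, 2, 4, 1, 5}
  6. ckcA  = {3}
— saturated at 6

6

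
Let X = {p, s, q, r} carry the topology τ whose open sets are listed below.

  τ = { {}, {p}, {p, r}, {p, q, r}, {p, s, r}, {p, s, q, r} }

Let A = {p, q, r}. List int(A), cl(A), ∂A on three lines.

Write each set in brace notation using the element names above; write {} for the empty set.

int(A) = {p, q, r}
cl(A)  = {p, s, q, r}
∂A     = {s}

open subsets of A: {}, {p}, {p, r}, {p, q, r}; so int(A) = {p, q, r}
closure: X∖int(X∖A) = X∖{} = {p, s, q, r}
∂A = {p, s, q, r} minus {p, q, r} = {s}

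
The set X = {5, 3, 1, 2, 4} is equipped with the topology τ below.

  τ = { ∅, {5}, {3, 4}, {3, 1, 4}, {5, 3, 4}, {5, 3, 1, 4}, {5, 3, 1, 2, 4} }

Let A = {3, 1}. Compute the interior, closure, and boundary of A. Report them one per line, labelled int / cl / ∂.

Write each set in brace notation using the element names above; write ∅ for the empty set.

int(A) = ∅
cl(A)  = {3, 1, 2, 4}
∂A     = {3, 1, 2, 4}

interior: largest open inside A is ∅ (from ∅)
cl via duality: int({5, 2, 4}) = {5}, so X∖{5} = {3, 1, 2, 4}
cl∖int = {3, 1, 2, 4}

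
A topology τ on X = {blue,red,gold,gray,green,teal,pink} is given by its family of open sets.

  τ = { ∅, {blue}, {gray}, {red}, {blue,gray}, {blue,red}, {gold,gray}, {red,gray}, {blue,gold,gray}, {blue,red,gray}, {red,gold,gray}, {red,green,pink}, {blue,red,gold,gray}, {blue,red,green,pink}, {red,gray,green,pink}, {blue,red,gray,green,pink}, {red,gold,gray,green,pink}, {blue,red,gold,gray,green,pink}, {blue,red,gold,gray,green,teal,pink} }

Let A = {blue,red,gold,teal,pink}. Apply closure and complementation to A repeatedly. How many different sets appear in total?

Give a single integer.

10

X∖A={gray,green}, int(X∖A)={gray}, hence cl(A)={blue,red,gold,green,teal,pink}
Orbit (k=closure, c=complement):
  1. A     = {blue,red,gold,teal,pink}
  2. kA    = {blue,red,gold,green,teal,pink}
  3. cA    = {gray,green}
  4. ckA   = {gray}
  5. kcA   = {gold,gray,green,teal,pink}
  6. kckA  = {gold,gray,teal}
  7. ckcA  = {blue,red}
  8. ckckA = {blue,red,green,pink}
  9. kckcA = {blue,red,green,teal,pink}
  10. ckckcA = {gold,gray}
(closed under both — stop)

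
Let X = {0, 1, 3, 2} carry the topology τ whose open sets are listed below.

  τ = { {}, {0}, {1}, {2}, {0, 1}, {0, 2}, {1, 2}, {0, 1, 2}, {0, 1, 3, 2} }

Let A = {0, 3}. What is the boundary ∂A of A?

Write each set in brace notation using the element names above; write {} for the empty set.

{3}

open subsets of A: {}, {0}; so int(A) = {0}
closure: X∖int(X∖A) = X∖{1, 2} = {0, 3}
∂A = {0, 3} minus {0} = {3}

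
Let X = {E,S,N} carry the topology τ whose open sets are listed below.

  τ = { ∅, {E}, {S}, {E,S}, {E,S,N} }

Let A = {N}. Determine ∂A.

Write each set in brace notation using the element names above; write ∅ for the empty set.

{N}

U open, U⊆A: ∅. int(A) = ⋃ = ∅
X∖A={E,S}, int(X∖A)={E,S}, hence cl(A)={N}
∂A: remove int from cl → {N}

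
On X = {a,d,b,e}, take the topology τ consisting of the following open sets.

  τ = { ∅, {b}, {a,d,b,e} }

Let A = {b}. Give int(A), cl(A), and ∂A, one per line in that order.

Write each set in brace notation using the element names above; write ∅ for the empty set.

opens ⊆ A: ∅, {b}; union → int = {b}
complement {a,d,e}; its interior ∅; cl(A) = X∖∅ = {a,d,b,e}
boundary = {a,d,b,e} ∖ {b} = {a,d,e}

int(A) = {b}
cl(A)  = {a,d,b,e}
∂A     = {a,d,e}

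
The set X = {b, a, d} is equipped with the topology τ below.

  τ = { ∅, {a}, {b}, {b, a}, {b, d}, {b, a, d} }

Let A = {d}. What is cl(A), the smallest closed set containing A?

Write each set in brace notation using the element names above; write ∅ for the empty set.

closure: X∖int(X∖A) = X∖{b, a} = {d}

{d}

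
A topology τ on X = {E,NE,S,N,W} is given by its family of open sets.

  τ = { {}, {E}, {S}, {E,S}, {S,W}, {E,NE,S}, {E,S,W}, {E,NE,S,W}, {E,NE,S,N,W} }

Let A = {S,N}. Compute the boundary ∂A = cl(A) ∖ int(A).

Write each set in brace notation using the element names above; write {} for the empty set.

{NE,N,W}

opens ⊆ A: {}, {S}; union → int = {S}
complement {E,NE,W}; its interior {E}; cl(A) = X∖{E} = {NE,S,N,W}
boundary = {NE,S,N,W} ∖ {S} = {NE,N,W}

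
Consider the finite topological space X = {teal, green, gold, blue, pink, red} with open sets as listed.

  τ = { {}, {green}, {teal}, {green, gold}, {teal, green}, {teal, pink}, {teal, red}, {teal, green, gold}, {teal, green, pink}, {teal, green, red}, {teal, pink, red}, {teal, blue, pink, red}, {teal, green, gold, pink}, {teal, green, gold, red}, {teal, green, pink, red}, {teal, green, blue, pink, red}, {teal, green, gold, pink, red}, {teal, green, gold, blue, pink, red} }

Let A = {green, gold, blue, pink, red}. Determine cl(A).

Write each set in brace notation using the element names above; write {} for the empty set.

X∖A={teal}, int(X∖A)={teal}, hence cl(A)={green, gold, blue, pink, red}

{green, gold, blue, pink, red}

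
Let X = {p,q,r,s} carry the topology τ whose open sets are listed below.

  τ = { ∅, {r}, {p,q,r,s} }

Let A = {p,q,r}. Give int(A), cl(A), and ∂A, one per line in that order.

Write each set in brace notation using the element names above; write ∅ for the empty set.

opens ⊆ A: ∅, {r}; union → int = {r}
complement {s}; its interior ∅; cl(A) = X∖∅ = {p,q,r,s}
boundary = {p,q,r,s} ∖ {r} = {p,q,s}

int(A) = {r}
cl(A)  = {p,q,r,s}
∂A     = {p,q,s}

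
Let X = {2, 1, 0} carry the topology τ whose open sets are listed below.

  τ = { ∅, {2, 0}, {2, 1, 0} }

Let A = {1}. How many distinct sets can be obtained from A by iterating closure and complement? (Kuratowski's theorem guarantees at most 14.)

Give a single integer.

4

closure: X∖int(X∖A) = X∖{2, 0} = {1}
Let k=closure and c=complement:
  1. A     = {1}
  2. cA    = {2, 0}
  3. kcA   = {2, 1, 0}
  4. ckcA  = ∅
— saturated at 4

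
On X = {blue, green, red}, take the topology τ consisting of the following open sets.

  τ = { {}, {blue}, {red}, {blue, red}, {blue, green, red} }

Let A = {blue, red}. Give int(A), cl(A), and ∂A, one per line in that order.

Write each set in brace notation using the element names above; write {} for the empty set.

int(A) = {blue, red}
cl(A)  = {blue, green, red}
∂A     = {green}

interior: largest open inside A is {blue, red} (from {}, {red}, {blue}, {blue, red})
cl via duality: int({green}) = {}, so X∖{} = {blue, green, red}
cl∖int = {green}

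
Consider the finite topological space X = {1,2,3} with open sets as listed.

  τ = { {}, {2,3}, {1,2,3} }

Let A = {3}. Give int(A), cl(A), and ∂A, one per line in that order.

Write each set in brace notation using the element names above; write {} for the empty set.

int(A) = {}
cl(A)  = {1,2,3}
∂A     = {1,2,3}

interior: largest open inside A is {} (from {})
cl via duality: int({1,2}) = {}, so X∖{} = {1,2,3}
cl∖int = {1,2,3}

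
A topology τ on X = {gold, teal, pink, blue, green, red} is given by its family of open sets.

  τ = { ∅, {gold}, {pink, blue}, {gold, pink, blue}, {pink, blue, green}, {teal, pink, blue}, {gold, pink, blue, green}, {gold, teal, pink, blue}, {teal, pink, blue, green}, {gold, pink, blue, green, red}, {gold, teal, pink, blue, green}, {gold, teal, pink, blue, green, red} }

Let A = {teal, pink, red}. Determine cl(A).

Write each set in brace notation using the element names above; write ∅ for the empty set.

X∖A={gold, blue, green}, int(X∖A)={gold}, hence cl(A)={teal, pink, blue, green, red}

{teal, pink, blue, green, red}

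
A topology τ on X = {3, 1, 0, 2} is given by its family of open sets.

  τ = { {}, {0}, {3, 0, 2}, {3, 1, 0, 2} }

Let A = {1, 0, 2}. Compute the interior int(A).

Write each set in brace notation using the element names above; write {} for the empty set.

interior: largest open inside A is {0} (from {}, {0})

{0}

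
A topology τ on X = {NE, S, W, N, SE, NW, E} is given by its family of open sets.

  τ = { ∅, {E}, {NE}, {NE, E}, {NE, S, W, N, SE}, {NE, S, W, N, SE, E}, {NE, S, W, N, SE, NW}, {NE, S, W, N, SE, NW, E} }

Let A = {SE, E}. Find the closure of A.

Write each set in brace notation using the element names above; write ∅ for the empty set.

{S, W, N, SE, NW, E}

X∖A={NE, S, W, N, NW}, int(X∖A)={NE}, hence cl(A)={S, W, N, SE, NW, E}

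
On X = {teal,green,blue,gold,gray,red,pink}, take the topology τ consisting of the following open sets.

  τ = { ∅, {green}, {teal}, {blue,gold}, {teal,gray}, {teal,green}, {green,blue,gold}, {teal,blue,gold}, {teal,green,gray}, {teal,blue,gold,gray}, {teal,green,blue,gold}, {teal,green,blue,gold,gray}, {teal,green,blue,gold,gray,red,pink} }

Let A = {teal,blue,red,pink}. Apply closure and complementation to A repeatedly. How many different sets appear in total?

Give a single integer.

12

complement {green,gold,gray}; its interior {green}; cl(A) = X∖{green} = {teal,blue,gold,gray,red,pink}
With k = closure, c = complement:
  1. A     = {teal,blue,red,pink}
  2. kA    = {teal,blue,gold,gray,red,pink}
  3. cA    = {green,gold,gray}
  4. ckA   = {green}
  5. kcA   = {green,blue,gold,gray,red,pink}
  6. kckA  = {green,red,pink}
  7. ckcA  = {teal}
  8. ckckA = {teal,blue,gold,gray}
  9. kckcA = {teal,gray,red,pink}
  10. ckckcA = {green,blue,gold}
  11. kckckcA = {green,blue,gold,red,pink}
  12. ckckckcA = {teal,gray}
k, c of each give nothing new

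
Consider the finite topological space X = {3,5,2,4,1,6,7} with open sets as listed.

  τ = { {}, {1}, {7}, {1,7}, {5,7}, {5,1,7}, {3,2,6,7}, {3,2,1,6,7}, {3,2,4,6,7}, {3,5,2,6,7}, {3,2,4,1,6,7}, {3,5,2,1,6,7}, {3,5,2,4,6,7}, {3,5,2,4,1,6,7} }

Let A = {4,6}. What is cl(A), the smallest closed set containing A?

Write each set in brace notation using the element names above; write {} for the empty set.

{3,2,4,6}

complement {3,5,2,1,7}; its interior {5,1,7}; cl(A) = X∖{5,1,7} = {3,2,4,6}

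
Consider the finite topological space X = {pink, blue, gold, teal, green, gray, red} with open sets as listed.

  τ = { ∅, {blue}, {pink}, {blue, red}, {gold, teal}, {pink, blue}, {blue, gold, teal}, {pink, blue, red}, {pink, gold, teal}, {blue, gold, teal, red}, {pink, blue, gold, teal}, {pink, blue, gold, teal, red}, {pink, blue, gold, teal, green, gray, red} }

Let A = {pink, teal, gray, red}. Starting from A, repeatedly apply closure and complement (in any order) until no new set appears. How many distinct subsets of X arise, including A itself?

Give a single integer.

12

cl via duality: int({blue, gold, green}) = {blue}, so X∖{blue} = {pink, gold, teal, green, gray, red}
Write k for closure, c for complement:
  1. A     = {pink, teal, gray, red}
  2. kA    = {pink, gold, teal, green, gray, red}
  3. cA    = {blue, gold, green}
  4. ckA   = {blue}
  5. kcA   = {blue, gold, teal, green, gray, red}
  6. kckA  = {blue, green, gray, red}
  7. ckcA  = {pink}
  8. ckckA = {pink, gold, teal}
  9. kckcA = {pink, green, gray}
  10. kckckA = {pink, gold, teal, green, gray}
  11. ckckcA = {blue, gold, teal, red}
  12. ckckckA = {blue, red}
applying k or c yields no new set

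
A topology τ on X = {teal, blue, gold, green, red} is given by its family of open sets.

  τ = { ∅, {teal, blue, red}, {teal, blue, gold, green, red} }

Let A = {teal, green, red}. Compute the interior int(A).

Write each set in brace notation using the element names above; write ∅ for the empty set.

U open, U⊆A: ∅. int(A) = ⋃ = ∅

∅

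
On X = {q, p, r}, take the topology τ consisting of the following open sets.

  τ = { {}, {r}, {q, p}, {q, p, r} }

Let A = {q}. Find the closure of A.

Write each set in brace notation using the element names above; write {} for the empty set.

X∖A={p, r}, int(X∖A)={r}, hence cl(A)={q, p}

{q, p}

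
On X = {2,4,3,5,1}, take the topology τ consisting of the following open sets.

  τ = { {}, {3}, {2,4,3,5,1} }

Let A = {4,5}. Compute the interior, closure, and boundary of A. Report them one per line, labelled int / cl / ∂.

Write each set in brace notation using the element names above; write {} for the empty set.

open subsets of A: {}; so int(A) = {}
closure: X∖int(X∖A) = X∖{3} = {2,4,5,1}
∂A = {2,4,5,1} minus {} = {2,4,5,1}

int(A) = {}
cl(A)  = {2,4,5,1}
∂A     = {2,4,5,1}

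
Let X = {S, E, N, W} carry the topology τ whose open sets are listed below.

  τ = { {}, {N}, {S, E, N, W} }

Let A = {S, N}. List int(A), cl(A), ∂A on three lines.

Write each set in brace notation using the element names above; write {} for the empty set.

open subsets of A: {}, {N}; so int(A) = {N}
closure: X∖int(X∖A) = X∖{} = {S, E, N, W}
∂A = {S, E, N, W} minus {N} = {S, E, W}

int(A) = {N}
cl(A)  = {S, E, N, W}
∂A     = {S, E, W}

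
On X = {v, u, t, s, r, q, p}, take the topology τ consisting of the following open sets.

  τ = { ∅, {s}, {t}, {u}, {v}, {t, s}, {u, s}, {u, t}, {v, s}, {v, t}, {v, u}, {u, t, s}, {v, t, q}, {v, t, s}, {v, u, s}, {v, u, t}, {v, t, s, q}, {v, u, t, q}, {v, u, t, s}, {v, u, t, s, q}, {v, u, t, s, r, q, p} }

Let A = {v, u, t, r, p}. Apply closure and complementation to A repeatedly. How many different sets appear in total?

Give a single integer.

cl via duality: int({s, q}) = {s}, so X∖{s} = {v, u, t, r, q, p}
Write k for closure, c for complement:
  1. A     = {v, u, t, r, p}
  2. kA    = {v, u, t, r, q, p}
  3. cA    = {s, q}
  4. ckA   = {s}
  5. kcA   = {s, r, q, p}
  6. kckA  = {s, r, p}
  7. ckcA  = {v, u, t}
  8. ckckA = {v, u, t, q}
applying k or c yields no new set

8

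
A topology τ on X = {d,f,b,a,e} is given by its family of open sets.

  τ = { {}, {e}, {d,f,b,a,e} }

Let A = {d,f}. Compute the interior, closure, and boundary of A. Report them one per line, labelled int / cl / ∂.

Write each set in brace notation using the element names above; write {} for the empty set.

open subsets of A: {}; so int(A) = {}
closure: X∖int(X∖A) = X∖{e} = {d,f,b,a}
∂A = {d,f,b,a} minus {} = {d,f,b,a}

int(A) = {}
cl(A)  = {d,f,b,a}
∂A     = {d,f,b,a}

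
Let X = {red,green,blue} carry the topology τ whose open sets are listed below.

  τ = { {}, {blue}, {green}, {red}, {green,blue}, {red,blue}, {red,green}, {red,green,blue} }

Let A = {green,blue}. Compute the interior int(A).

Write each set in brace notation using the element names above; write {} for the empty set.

{green,blue}

open subsets of A: {}, {green}, {blue}, {green,blue}; so int(A) = {green,blue}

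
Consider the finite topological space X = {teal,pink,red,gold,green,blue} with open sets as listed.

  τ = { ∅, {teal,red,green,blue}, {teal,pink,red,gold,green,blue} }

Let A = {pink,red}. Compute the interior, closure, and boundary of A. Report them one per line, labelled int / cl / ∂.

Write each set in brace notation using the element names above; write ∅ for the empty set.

opens ⊆ A: ∅; union → int = ∅
complement {teal,gold,green,blue}; its interior ∅; cl(A) = X∖∅ = {teal,pink,red,gold,green,blue}
boundary = {teal,pink,red,gold,green,blue} ∖ ∅ = {teal,pink,red,gold,green,blue}

int(A) = ∅
cl(A)  = {teal,pink,red,gold,green,blue}
∂A     = {teal,pink,red,gold,green,blue}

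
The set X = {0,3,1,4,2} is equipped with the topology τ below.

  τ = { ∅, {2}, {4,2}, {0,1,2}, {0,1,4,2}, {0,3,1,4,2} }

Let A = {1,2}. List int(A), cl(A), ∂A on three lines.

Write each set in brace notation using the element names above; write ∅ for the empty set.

int(A) = {2}
cl(A)  = {0,3,1,4,2}
∂A     = {0,3,1,4}

U open, U⊆A: ∅, {2}. int(A) = ⋃ = {2}
X∖A={0,3,4}, int(X∖A)=∅, hence cl(A)={0,3,1,4,2}
∂A: remove int from cl → {0,3,1,4}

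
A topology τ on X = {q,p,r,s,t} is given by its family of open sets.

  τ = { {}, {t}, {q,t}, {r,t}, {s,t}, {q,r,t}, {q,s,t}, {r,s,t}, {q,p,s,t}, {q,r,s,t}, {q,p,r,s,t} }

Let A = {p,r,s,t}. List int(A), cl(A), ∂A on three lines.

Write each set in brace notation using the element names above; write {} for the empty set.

U open, U⊆A: {}, {t}, {r,t}, {s,t}, {r,s,t}. int(A) = ⋃ = {r,s,t}
X∖A={q}, int(X∖A)={}, hence cl(A)={q,p,r,s,t}
∂A: remove int from cl → {q,p}

int(A) = {r,s,t}
cl(A)  = {q,p,r,s,t}
∂A     = {q,p}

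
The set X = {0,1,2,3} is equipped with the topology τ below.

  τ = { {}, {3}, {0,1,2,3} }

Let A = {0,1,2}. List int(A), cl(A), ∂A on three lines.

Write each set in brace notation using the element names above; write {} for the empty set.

int(A) = {}
cl(A)  = {0,1,2}
∂A     = {0,1,2}

opens ⊆ A: {}; union → int = {}
complement {3}; its interior {3}; cl(A) = X∖{3} = {0,1,2}
boundary = {0,1,2} ∖ {} = {0,1,2}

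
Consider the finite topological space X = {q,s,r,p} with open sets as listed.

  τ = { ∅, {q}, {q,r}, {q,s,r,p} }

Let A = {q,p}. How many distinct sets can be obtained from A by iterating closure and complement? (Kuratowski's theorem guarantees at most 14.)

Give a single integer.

complement {s,r}; its interior ∅; cl(A) = X∖∅ = {q,s,r,p}
With k = closure, c = complement:
  1. A     = {q,p}
  2. kA    = {q,s,r,p}
  3. cA    = {s,r}
  4. ckA   = ∅
  5. kcA   = {s,r,p}
  6. ckcA  = {q}
k, c of each give nothing new

6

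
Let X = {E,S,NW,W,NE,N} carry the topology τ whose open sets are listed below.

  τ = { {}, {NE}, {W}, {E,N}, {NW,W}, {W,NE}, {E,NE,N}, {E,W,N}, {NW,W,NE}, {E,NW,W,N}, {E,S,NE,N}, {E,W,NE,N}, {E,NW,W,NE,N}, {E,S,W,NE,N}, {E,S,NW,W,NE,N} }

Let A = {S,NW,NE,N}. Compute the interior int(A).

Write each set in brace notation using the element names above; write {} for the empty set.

U open, U⊆A: {}, {NE}. int(A) = ⋃ = {NE}

{NE}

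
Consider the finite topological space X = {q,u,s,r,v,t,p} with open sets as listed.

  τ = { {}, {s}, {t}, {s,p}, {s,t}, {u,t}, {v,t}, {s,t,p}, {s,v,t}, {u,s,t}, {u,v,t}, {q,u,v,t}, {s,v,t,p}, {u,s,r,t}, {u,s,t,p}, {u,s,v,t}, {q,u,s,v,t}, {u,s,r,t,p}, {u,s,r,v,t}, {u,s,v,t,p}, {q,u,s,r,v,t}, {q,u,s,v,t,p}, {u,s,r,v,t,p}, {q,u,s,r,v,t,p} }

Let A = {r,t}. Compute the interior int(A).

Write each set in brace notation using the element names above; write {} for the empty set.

{t}

opens ⊆ A: {}, {t}; union → int = {t}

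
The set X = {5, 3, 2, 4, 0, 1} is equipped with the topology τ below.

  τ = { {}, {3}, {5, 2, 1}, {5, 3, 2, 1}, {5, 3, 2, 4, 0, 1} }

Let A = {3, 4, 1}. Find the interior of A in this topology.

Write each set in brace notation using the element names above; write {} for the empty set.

{3}

open subsets of A: {}, {3}; so int(A) = {3}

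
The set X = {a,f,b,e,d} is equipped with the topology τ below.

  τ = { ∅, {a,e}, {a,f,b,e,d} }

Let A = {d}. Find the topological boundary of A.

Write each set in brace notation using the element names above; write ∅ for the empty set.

{f,b,d}

open subsets of A: ∅; so int(A) = ∅
closure: X∖int(X∖A) = X∖{a,e} = {f,b,d}
∂A = {f,b,d} minus ∅ = {f,b,d}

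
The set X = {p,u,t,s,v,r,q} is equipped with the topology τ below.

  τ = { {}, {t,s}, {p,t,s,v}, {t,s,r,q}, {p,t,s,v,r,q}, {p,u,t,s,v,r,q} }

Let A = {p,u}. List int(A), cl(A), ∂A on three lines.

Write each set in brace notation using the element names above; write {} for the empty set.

int(A) = {}
cl(A)  = {p,u,v}
∂A     = {p,u,v}

open subsets of A: {}; so int(A) = {}
closure: X∖int(X∖A) = X∖{t,s,r,q} = {p,u,v}
∂A = {p,u,v} minus {} = {p,u,v}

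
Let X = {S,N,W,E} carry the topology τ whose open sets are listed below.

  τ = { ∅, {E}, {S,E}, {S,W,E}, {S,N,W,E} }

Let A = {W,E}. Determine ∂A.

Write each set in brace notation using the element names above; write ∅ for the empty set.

{S,N,W}

open subsets of A: ∅, {E}; so int(A) = {E}
closure: X∖int(X∖A) = X∖∅ = {S,N,W,E}
∂A = {S,N,W,E} minus {E} = {S,N,W}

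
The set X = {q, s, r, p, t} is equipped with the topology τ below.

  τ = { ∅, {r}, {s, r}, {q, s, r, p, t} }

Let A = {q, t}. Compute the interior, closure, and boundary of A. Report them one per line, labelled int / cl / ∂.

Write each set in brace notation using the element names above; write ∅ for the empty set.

int(A) = ∅
cl(A)  = {q, p, t}
∂A     = {q, p, t}

interior: largest open inside A is ∅ (from ∅)
cl via duality: int({s, r, p}) = {s, r}, so X∖{s, r} = {q, p, t}
cl∖int = {q, p, t}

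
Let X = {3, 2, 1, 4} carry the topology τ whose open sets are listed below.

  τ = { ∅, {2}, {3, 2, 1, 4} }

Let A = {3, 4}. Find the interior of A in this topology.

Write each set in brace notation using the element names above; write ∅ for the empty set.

U open, U⊆A: ∅. int(A) = ⋃ = ∅

∅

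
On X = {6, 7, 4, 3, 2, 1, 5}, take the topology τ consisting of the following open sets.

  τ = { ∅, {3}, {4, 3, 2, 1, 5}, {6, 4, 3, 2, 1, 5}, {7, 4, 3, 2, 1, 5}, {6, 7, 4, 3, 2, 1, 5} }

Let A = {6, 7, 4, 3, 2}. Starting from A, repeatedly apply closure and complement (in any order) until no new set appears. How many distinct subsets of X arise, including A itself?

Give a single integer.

6

X∖A={1, 5}, int(X∖A)=∅, hence cl(A)={6, 7, 4, 3, 2, 1, 5}
Orbit (k=closure, c=complement):
  1. A     = {6, 7, 4, 3, 2}
  2. kA    = {6, 7, 4, 3, 2, 1, 5}
  3. cA    = {1, 5}
  4. ckA   = ∅
  5. kcA   = {6, 7, 4, 2, 1, 5}
  6. ckcA  = {3}
(closed under both — stop)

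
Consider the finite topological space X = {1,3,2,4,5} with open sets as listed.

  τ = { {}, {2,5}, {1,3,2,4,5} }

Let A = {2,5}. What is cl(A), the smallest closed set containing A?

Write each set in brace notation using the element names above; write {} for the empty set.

closure: X∖int(X∖A) = X∖{} = {1,3,2,4,5}

{1,3,2,4,5}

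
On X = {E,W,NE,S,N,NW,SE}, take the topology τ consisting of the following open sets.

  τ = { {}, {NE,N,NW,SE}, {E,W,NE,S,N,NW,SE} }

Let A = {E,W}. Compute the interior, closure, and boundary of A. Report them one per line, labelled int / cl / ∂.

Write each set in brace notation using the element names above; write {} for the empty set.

open subsets of A: {}; so int(A) = {}
closure: X∖int(X∖A) = X∖{NE,N,NW,SE} = {E,W,S}
∂A = {E,W,S} minus {} = {E,W,S}

int(A) = {}
cl(A)  = {E,W,S}
∂A     = {E,W,S}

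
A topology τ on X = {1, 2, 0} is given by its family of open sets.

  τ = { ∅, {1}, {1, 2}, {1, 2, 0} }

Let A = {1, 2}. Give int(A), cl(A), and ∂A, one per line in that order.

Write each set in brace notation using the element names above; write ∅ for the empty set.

int(A) = {1, 2}
cl(A)  = {1, 2, 0}
∂A     = {0}

U open, U⊆A: ∅, {1}, {1, 2}. int(A) = ⋃ = {1, 2}
X∖A={0}, int(X∖A)=∅, hence cl(A)={1, 2, 0}
∂A: remove int from cl → {0}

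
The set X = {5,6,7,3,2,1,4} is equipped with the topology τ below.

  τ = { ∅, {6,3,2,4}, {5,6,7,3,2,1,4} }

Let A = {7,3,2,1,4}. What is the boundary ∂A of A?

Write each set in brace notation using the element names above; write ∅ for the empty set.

{5,6,7,3,2,1,4}

opens ⊆ A: ∅; union → int = ∅
complement {5,6}; its interior ∅; cl(A) = X∖∅ = {5,6,7,3,2,1,4}
boundary = {5,6,7,3,2,1,4} ∖ ∅ = {5,6,7,3,2,1,4}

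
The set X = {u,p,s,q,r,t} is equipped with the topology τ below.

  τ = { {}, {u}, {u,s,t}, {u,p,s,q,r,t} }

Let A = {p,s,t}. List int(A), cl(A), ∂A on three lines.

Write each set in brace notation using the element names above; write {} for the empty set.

open subsets of A: {}; so int(A) = {}
closure: X∖int(X∖A) = X∖{u} = {p,s,q,r,t}
∂A = {p,s,q,r,t} minus {} = {p,s,q,r,t}

int(A) = {}
cl(A)  = {p,s,q,r,t}
∂A     = {p,s,q,r,t}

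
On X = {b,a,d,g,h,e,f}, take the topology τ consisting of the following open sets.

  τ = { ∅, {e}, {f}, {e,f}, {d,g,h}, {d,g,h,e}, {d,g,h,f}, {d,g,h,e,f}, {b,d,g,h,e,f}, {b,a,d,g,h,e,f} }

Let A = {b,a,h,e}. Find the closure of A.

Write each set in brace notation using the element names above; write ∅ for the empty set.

cl via duality: int({d,g,f}) = {f}, so X∖{f} = {b,a,d,g,h,e}

{b,a,d,g,h,e}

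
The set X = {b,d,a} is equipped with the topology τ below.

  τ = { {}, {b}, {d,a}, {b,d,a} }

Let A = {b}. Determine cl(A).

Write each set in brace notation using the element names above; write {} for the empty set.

{b}

cl via duality: int({d,a}) = {d,a}, so X∖{d,a} = {b}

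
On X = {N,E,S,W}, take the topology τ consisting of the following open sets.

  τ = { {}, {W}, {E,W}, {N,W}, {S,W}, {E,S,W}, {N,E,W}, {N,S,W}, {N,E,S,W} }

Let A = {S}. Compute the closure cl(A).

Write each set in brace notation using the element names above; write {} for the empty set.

{S}

complement {N,E,W}; its interior {N,E,W}; cl(A) = X∖{N,E,W} = {S}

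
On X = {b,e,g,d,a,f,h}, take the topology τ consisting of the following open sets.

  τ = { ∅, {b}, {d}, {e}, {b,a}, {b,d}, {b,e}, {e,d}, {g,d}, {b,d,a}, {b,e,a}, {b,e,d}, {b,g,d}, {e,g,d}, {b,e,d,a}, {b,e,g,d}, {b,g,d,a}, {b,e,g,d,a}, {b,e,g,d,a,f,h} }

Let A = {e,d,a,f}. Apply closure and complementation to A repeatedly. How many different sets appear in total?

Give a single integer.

complement {b,g,h}; its interior {b}; cl(A) = X∖{b} = {e,g,d,a,f,h}
With k = closure, c = complement:
  1. A     = {e,d,a,f}
  2. kA    = {e,g,d,a,f,h}
  3. cA    = {b,g,h}
  4. ckA   = {b}
  5. kcA   = {b,g,a,f,h}
  6. kckA  = {b,a,f,h}
  7. ckcA  = {e,d}
  8. ckckA = {e,g,d}
  9. kckcA = {e,g,d,f,h}
  10. ckckcA = {b,a}
k, c of each give nothing new

10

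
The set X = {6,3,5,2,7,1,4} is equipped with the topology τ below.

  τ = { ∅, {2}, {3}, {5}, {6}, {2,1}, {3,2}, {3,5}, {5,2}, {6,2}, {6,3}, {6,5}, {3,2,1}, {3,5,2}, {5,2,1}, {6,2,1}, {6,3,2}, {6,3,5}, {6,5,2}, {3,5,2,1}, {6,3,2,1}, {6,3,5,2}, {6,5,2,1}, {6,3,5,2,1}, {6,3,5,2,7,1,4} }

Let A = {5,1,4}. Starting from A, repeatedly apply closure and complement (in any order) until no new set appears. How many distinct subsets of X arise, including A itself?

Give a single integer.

complement {6,3,2,7}; its interior {6,3,2}; cl(A) = X∖{6,3,2} = {5,7,1,4}
With k = closure, c = complement:
  1. A     = {5,1,4}
  2. kA    = {5,7,1,4}
  3. cA    = {6,3,2,7}
  4. ckA   = {6,3,2}
  5. kcA   = {6,3,2,7,1,4}
  6. ckcA  = {5}
  7. kckcA = {5,7,4}
  8. ckckcA = {6,3,2,1}
k, c of each give nothing new

8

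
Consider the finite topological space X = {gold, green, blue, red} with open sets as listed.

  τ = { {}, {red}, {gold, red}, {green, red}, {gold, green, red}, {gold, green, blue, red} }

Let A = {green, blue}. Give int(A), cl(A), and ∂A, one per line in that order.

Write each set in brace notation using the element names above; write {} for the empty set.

int(A) = {}
cl(A)  = {green, blue}
∂A     = {green, blue}

interior: largest open inside A is {} (from {})
cl via duality: int({gold, red}) = {gold, red}, so X∖{gold, red} = {green, blue}
cl∖int = {green, blue}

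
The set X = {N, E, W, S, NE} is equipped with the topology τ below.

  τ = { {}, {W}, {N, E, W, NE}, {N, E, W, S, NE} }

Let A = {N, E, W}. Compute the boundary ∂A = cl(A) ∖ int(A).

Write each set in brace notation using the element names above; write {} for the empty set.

opens ⊆ A: {}, {W}; union → int = {W}
complement {S, NE}; its interior {}; cl(A) = X∖{} = {N, E, W, S, NE}
boundary = {N, E, W, S, NE} ∖ {W} = {N, E, S, NE}

{N, E, S, NE}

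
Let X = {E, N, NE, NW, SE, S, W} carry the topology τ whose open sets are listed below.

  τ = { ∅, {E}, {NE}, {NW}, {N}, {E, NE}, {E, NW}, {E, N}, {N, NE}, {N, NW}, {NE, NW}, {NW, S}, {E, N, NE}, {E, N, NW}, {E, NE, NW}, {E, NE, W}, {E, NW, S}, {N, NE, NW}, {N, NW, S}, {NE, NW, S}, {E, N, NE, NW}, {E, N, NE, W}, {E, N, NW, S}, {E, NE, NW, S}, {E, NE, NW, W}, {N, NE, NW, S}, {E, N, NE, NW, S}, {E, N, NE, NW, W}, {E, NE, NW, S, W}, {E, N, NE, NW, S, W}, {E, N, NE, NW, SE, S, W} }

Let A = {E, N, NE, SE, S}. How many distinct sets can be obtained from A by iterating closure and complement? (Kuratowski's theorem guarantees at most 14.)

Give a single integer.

complement {NW, W}; its interior {NW}; cl(A) = X∖{NW} = {E, N, NE, SE, S, W}
With k = closure, c = complement:
  1. A     = {E, N, NE, SE, S}
  2. kA    = {E, N, NE, SE, S, W}
  3. cA    = {NW, W}
  4. ckA   = {NW}
  5. kcA   = {NW, SE, S, W}
  6. kckA  = {NW, SE, S}
  7. ckcA  = {E, N, NE}
  8. ckckA = {E, N, NE, W}
  9. kckcA = {E, N, NE, SE, W}
  10. ckckcA = {NW, S}
k, c of each give nothing new

10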